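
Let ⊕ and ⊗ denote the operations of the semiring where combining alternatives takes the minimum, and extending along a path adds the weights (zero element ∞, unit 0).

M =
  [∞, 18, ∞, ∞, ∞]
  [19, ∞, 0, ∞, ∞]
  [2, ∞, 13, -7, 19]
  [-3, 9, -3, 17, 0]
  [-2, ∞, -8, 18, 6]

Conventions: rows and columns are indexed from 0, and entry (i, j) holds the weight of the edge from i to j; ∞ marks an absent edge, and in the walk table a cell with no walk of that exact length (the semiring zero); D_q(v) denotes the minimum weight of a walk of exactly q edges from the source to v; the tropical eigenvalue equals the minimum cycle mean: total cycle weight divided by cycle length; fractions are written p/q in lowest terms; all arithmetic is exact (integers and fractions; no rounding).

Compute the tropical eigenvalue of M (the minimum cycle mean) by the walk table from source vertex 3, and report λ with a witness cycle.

q=0: [∞, ∞, ∞, 0, ∞]
q=1: [-3, 9, -3, 17, 0]
q=2: [-2, 15, -8, -10, 6]
q=3: [-13, -1, -13, -15, -10]
q=4: [-18, -6, -18, -20, -15]
q=5: [-23, -11, -23, -25, -20]
Optimal cycle mean attained by: cycle 2->3->2, total (-7) + (-3), length 2.
Answer: λ = -5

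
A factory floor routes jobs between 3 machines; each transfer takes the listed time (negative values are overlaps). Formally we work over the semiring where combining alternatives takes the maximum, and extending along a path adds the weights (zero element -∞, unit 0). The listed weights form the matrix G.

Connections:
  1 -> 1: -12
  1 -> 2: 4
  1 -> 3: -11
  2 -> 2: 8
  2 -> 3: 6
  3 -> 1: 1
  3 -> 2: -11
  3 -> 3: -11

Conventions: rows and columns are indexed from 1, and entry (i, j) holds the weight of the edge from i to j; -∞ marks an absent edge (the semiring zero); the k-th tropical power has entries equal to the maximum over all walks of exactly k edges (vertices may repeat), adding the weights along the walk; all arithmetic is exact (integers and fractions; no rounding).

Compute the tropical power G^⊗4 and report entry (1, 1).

G^⊗2:
  [-10, 12, 10]
  [7, 16, 14]
  [-10, 5, -5]
G^⊗3:
  [11, 20, 18]
  [15, 24, 22]
  [-4, 13, 11]
G^⊗4:
  [19, 28, 26]
  [23, 32, 30]
  [12, 21, 19]
Key observation: the optimum is the walk 1->2->2->3->1, with weight 4 + 8 + 6 + 1 = 19.
Optimal value attained by: walk 1->2->2->3->1.
Answer: (G^⊗4)[1][1] = 19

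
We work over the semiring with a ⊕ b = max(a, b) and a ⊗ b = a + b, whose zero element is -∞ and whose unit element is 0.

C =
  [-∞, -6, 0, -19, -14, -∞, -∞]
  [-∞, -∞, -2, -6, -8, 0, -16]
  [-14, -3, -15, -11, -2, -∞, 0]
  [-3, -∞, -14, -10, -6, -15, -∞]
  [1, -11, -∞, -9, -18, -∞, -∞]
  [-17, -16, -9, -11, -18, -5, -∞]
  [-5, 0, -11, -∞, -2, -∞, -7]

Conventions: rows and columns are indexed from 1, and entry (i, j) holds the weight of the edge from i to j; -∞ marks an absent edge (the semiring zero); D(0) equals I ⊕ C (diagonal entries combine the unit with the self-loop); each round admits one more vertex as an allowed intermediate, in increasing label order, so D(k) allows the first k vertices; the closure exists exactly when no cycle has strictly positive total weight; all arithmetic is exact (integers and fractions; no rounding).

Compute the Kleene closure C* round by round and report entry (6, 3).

D(0):
  [0, -6, 0, -19, -14, -∞, -∞]
  [-∞, 0, -2, -6, -8, 0, -16]
  [-14, -3, 0, -11, -2, -∞, 0]
  [-3, -∞, -14, 0, -6, -15, -∞]
  [1, -11, -∞, -9, 0, -∞, -∞]
  [-17, -16, -9, -11, -18, 0, -∞]
  [-5, 0, -11, -∞, -2, -∞, 0]
D(1):
  [0, -6, 0, -19, -14, -∞, -∞]
  [-∞, 0, -2, -6, -8, 0, -16]
  [-14, -3, 0, -11, -2, -∞, 0]
  [-3, -9, -3, 0, -6, -15, -∞]
  [1, -5, 1, -9, 0, -∞, -∞]
  [-17, -16, -9, -11, -18, 0, -∞]
  [-5, 0, -5, -24, -2, -∞, 0]
D(2):
  [0, -6, 0, -12, -14, -6, -22]
  [-∞, 0, -2, -6, -8, 0, -16]
  [-14, -3, 0, -9, -2, -3, 0]
  [-3, -9, -3, 0, -6, -9, -25]
  [1, -5, 1, -9, 0, -5, -21]
  [-17, -16, -9, -11, -18, 0, -32]
  [-5, 0, -2, -6, -2, 0, 0]
D(3):
  [0, -3, 0, -9, -2, -3, 0]
  [-16, 0, -2, -6, -4, 0, -2]
  [-14, -3, 0, -9, -2, -3, 0]
  [-3, -6, -3, 0, -5, -6, -3]
  [1, -2, 1, -8, 0, -2, 1]
  [-17, -12, -9, -11, -11, 0, -9]
  [-5, 0, -2, -6, -2, 0, 0]
D(4):
  [0, -3, 0, -9, -2, -3, 0]
  [-9, 0, -2, -6, -4, 0, -2]
  [-12, -3, 0, -9, -2, -3, 0]
  [-3, -6, -3, 0, -5, -6, -3]
  [1, -2, 1, -8, 0, -2, 1]
  [-14, -12, -9, -11, -11, 0, -9]
  [-5, 0, -2, -6, -2, 0, 0]
D(5):
  [0, -3, 0, -9, -2, -3, 0]
  [-3, 0, -2, -6, -4, 0, -2]
  [-1, -3, 0, -9, -2, -3, 0]
  [-3, -6, -3, 0, -5, -6, -3]
  [1, -2, 1, -8, 0, -2, 1]
  [-10, -12, -9, -11, -11, 0, -9]
  [-1, 0, -1, -6, -2, 0, 0]
D(6):
  [0, -3, 0, -9, -2, -3, 0]
  [-3, 0, -2, -6, -4, 0, -2]
  [-1, -3, 0, -9, -2, -3, 0]
  [-3, -6, -3, 0, -5, -6, -3]
  [1, -2, 1, -8, 0, -2, 1]
  [-10, -12, -9, -11, -11, 0, -9]
  [-1, 0, -1, -6, -2, 0, 0]
D(7):
  [0, 0, 0, -6, -2, 0, 0]
  [-3, 0, -2, -6, -4, 0, -2]
  [-1, 0, 0, -6, -2, 0, 0]
  [-3, -3, -3, 0, -5, -3, -3]
  [1, 1, 1, -5, 0, 1, 1]
  [-10, -9, -9, -11, -11, 0, -9]
  [-1, 0, -1, -6, -2, 0, 0]
Answer: C*[6][3] = -9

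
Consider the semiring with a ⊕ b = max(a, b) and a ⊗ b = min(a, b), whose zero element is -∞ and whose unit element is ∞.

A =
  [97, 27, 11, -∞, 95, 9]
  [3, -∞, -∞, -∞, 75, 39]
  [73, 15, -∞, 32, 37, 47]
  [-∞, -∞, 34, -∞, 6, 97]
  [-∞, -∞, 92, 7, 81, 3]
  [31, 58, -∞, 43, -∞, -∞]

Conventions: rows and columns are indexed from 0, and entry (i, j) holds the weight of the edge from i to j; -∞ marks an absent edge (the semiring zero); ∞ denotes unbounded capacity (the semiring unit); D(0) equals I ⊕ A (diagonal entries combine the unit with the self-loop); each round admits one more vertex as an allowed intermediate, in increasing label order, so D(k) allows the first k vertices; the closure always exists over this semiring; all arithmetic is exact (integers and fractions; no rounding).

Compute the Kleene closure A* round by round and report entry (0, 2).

D(0):
  [∞, 27, 11, -∞, 95, 9]
  [3, ∞, -∞, -∞, 75, 39]
  [73, 15, ∞, 32, 37, 47]
  [-∞, -∞, 34, ∞, 6, 97]
  [-∞, -∞, 92, 7, ∞, 3]
  [31, 58, -∞, 43, -∞, ∞]
D(1):
  [∞, 27, 11, -∞, 95, 9]
  [3, ∞, 3, -∞, 75, 39]
  [73, 27, ∞, 32, 73, 47]
  [-∞, -∞, 34, ∞, 6, 97]
  [-∞, -∞, 92, 7, ∞, 3]
  [31, 58, 11, 43, 31, ∞]
D(2):
  [∞, 27, 11, -∞, 95, 27]
  [3, ∞, 3, -∞, 75, 39]
  [73, 27, ∞, 32, 73, 47]
  [-∞, -∞, 34, ∞, 6, 97]
  [-∞, -∞, 92, 7, ∞, 3]
  [31, 58, 11, 43, 58, ∞]
D(3):
  [∞, 27, 11, 11, 95, 27]
  [3, ∞, 3, 3, 75, 39]
  [73, 27, ∞, 32, 73, 47]
  [34, 27, 34, ∞, 34, 97]
  [73, 27, 92, 32, ∞, 47]
  [31, 58, 11, 43, 58, ∞]
D(4):
  [∞, 27, 11, 11, 95, 27]
  [3, ∞, 3, 3, 75, 39]
  [73, 27, ∞, 32, 73, 47]
  [34, 27, 34, ∞, 34, 97]
  [73, 27, 92, 32, ∞, 47]
  [34, 58, 34, 43, 58, ∞]
D(5):
  [∞, 27, 92, 32, 95, 47]
  [73, ∞, 75, 32, 75, 47]
  [73, 27, ∞, 32, 73, 47]
  [34, 27, 34, ∞, 34, 97]
  [73, 27, 92, 32, ∞, 47]
  [58, 58, 58, 43, 58, ∞]
D(6):
  [∞, 47, 92, 43, 95, 47]
  [73, ∞, 75, 43, 75, 47]
  [73, 47, ∞, 43, 73, 47]
  [58, 58, 58, ∞, 58, 97]
  [73, 47, 92, 43, ∞, 47]
  [58, 58, 58, 43, 58, ∞]
Answer: A*[0][2] = 92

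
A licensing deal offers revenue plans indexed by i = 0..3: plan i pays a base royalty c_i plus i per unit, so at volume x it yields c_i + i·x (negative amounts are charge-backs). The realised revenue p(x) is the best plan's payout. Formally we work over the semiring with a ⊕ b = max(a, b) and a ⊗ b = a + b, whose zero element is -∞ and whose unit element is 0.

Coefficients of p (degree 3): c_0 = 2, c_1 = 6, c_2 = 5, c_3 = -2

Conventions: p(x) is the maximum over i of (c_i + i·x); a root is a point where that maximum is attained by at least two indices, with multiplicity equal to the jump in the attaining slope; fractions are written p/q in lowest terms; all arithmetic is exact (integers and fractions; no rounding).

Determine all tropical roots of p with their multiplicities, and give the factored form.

hull edge (i=0, c=2) to (i=1, c=6): slope 4, span 1
hull edge (i=1, c=6) to (i=2, c=5): slope -1, span 1
hull edge (i=2, c=5) to (i=3, c=-2): slope -7, span 1
Factored form: p(x) = -2 ⊗ (x ⊕ (-4)) ⊗ (x ⊕ 1) ⊗ (x ⊕ 7)
Answer: roots = -4 (mult 1), 1 (mult 1), 7 (mult 1)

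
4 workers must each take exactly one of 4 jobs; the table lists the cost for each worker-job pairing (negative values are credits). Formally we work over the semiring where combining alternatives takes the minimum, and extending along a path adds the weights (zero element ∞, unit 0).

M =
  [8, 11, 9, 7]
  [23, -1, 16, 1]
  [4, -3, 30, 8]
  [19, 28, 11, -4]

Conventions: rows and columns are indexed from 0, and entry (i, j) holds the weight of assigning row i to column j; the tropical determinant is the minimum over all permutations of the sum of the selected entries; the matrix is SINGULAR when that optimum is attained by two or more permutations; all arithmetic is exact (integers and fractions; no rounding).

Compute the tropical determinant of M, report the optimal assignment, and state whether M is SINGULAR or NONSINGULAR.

σ = (0, 1, 2, 3): 8 + (-1) + 30 + (-4) = 33
σ = (0, 1, 3, 2): 8 + (-1) + 8 + 11 = 26
σ = (0, 2, 1, 3): 8 + 16 + (-3) + (-4) = 17
σ = (0, 2, 3, 1): 8 + 16 + 8 + 28 = 60
σ = (0, 3, 1, 2): 8 + 1 + (-3) + 11 = 17
σ = (0, 3, 2, 1): 8 + 1 + 30 + 28 = 67
σ = (1, 0, 2, 3): 11 + 23 + 30 + (-4) = 60
σ = (1, 0, 3, 2): 11 + 23 + 8 + 11 = 53
σ = (1, 2, 0, 3): 11 + 16 + 4 + (-4) = 27
σ = (1, 2, 3, 0): 11 + 16 + 8 + 19 = 54
σ = (1, 3, 0, 2): 11 + 1 + 4 + 11 = 27
σ = (1, 3, 2, 0): 11 + 1 + 30 + 19 = 61
σ = (2, 0, 1, 3): 9 + 23 + (-3) + (-4) = 25
σ = (2, 0, 3, 1): 9 + 23 + 8 + 28 = 68
σ = (2, 1, 0, 3): 9 + (-1) + 4 + (-4) = 8
σ = (2, 1, 3, 0): 9 + (-1) + 8 + 19 = 35
σ = (2, 3, 0, 1): 9 + 1 + 4 + 28 = 42
σ = (2, 3, 1, 0): 9 + 1 + (-3) + 19 = 26
σ = (3, 0, 1, 2): 7 + 23 + (-3) + 11 = 38
σ = (3, 0, 2, 1): 7 + 23 + 30 + 28 = 88
σ = (3, 1, 0, 2): 7 + (-1) + 4 + 11 = 21
σ = (3, 1, 2, 0): 7 + (-1) + 30 + 19 = 55
σ = (3, 2, 0, 1): 7 + 16 + 4 + 28 = 55
σ = (3, 2, 1, 0): 7 + 16 + (-3) + 19 = 39
Optimal value attained by: σ = (2, 1, 0, 3).
Answer: det⊕(M) = 8; verdict: NONSINGULAR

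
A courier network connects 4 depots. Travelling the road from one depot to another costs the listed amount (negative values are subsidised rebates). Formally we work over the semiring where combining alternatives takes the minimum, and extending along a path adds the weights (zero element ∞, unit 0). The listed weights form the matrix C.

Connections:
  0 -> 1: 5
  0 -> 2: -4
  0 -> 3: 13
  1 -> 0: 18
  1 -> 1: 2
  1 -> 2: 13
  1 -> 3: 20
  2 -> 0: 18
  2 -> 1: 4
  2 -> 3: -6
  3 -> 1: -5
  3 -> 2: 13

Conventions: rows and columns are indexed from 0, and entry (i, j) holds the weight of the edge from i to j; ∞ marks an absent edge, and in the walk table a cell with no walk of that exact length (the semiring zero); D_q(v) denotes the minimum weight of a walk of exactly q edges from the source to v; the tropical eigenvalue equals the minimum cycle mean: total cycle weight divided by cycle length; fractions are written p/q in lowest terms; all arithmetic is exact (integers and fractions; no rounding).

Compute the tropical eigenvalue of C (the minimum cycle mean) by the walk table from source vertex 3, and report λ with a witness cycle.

q=0: [∞, ∞, ∞, 0]
q=1: [∞, -5, 13, ∞]
q=2: [13, -3, 8, 7]
q=3: [15, -1, 9, 2]
q=4: [17, -3, 11, 3]
Optimal cycle mean attained by: cycle 1->2->3->1, total 13 + (-6) + (-5), length 3.
Answer: λ = 2/3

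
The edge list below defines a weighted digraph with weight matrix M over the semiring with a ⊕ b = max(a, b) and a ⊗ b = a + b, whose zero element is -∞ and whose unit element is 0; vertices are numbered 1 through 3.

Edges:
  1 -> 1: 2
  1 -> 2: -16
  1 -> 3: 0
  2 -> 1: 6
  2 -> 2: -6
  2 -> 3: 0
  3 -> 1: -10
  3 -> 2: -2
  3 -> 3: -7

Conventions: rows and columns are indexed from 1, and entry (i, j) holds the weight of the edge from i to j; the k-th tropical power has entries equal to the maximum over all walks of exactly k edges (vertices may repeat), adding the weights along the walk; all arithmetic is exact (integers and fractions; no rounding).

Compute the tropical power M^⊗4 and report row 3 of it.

M^⊗2:
  [4, -2, 2]
  [8, -2, 6]
  [4, -8, -2]
M^⊗3:
  [6, 0, 4]
  [10, 4, 8]
  [6, -4, 4]
M^⊗4:
  [8, 2, 6]
  [12, 6, 10]
  [8, 2, 6]
Answer: row 3 of M^⊗4 = [8, 2, 6]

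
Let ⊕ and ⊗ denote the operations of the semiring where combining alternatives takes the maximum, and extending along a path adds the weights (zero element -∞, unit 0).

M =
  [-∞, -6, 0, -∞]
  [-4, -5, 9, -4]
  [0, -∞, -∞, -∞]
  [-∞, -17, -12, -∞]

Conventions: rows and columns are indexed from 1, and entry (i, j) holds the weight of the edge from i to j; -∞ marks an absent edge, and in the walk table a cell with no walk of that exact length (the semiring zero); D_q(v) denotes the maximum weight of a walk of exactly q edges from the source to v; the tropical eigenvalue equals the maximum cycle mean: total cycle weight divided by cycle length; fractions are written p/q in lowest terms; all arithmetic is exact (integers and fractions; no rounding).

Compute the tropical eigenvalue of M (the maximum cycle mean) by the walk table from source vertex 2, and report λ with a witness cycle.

q=0: [-∞, 0, -∞, -∞]
q=1: [-4, -5, 9, -4]
q=2: [9, -10, 4, -9]
q=3: [4, 3, 9, -14]
q=4: [9, -2, 12, -1]
Optimal cycle mean attained by: cycle 1->2->3->1, total (-6) + 9 + 0, length 3.
Answer: λ = 1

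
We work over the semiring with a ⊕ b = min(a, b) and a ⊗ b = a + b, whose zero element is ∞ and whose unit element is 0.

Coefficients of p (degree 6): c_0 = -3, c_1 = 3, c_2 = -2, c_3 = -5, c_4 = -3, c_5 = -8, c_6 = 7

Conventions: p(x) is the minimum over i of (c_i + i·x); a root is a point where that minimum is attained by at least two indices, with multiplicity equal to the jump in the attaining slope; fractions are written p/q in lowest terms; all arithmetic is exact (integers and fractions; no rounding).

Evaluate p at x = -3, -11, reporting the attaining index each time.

p(-3) = min(-3+0·(-3)=-3, 3+1·(-3)=0, -2+2·(-3)=-8, -5+3·(-3)=-14, -3+4·(-3)=-15, -8+5·(-3)=-23, 7+6·(-3)=-11) = -23 (attained by i=5)
p(-11) = min(-3+0·(-11)=-3, 3+1·(-11)=-8, -2+2·(-11)=-24, -5+3·(-11)=-38, -3+4·(-11)=-47, -8+5·(-11)=-63, 7+6·(-11)=-59) = -63 (attained by i=5)
Answer: p(-3) = -23; p(-11) = -63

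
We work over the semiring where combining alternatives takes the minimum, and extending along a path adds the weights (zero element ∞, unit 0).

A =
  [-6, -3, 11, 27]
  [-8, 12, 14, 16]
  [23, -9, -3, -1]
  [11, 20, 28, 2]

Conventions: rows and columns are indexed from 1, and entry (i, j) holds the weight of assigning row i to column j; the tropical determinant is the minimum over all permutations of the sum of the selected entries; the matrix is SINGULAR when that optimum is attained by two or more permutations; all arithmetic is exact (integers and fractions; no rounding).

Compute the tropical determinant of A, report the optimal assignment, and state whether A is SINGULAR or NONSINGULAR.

σ = (1, 2, 3, 4): (-6) + 12 + (-3) + 2 = 5
σ = (1, 2, 4, 3): (-6) + 12 + (-1) + 28 = 33
σ = (1, 3, 2, 4): (-6) + 14 + (-9) + 2 = 1
σ = (1, 3, 4, 2): (-6) + 14 + (-1) + 20 = 27
σ = (1, 4, 2, 3): (-6) + 16 + (-9) + 28 = 29
σ = (1, 4, 3, 2): (-6) + 16 + (-3) + 20 = 27
σ = (2, 1, 3, 4): (-3) + (-8) + (-3) + 2 = -12
σ = (2, 1, 4, 3): (-3) + (-8) + (-1) + 28 = 16
σ = (2, 3, 1, 4): (-3) + 14 + 23 + 2 = 36
σ = (2, 3, 4, 1): (-3) + 14 + (-1) + 11 = 21
σ = (2, 4, 1, 3): (-3) + 16 + 23 + 28 = 64
σ = (2, 4, 3, 1): (-3) + 16 + (-3) + 11 = 21
σ = (3, 1, 2, 4): 11 + (-8) + (-9) + 2 = -4
σ = (3, 1, 4, 2): 11 + (-8) + (-1) + 20 = 22
σ = (3, 2, 1, 4): 11 + 12 + 23 + 2 = 48
σ = (3, 2, 4, 1): 11 + 12 + (-1) + 11 = 33
σ = (3, 4, 1, 2): 11 + 16 + 23 + 20 = 70
σ = (3, 4, 2, 1): 11 + 16 + (-9) + 11 = 29
σ = (4, 1, 2, 3): 27 + (-8) + (-9) + 28 = 38
σ = (4, 1, 3, 2): 27 + (-8) + (-3) + 20 = 36
σ = (4, 2, 1, 3): 27 + 12 + 23 + 28 = 90
σ = (4, 2, 3, 1): 27 + 12 + (-3) + 11 = 47
σ = (4, 3, 1, 2): 27 + 14 + 23 + 20 = 84
σ = (4, 3, 2, 1): 27 + 14 + (-9) + 11 = 43
Optimal value attained by: σ = (2, 1, 3, 4).
Answer: det⊕(A) = -12; verdict: NONSINGULAR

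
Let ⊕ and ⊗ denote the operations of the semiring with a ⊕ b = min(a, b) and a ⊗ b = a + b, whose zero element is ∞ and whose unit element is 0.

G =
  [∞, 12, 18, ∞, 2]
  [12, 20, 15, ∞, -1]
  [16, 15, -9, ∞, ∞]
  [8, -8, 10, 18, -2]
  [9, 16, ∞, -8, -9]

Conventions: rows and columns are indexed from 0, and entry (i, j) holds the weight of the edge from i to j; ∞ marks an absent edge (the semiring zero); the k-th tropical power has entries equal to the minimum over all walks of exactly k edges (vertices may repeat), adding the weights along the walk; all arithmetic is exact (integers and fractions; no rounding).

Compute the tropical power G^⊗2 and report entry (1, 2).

G^⊗2:
  [11, 18, 9, -6, -7]
  [8, 15, 6, -9, -10]
  [7, 6, -18, ∞, 14]
  [4, 10, 1, -10, -11]
  [0, -16, 2, -17, -18]
Key observation: the optimum is the walk 1->2->2, with weight 15 + (-9) = 6.
Optimal value attained by: walk 1->2->2.
Answer: (G^⊗2)[1][2] = 6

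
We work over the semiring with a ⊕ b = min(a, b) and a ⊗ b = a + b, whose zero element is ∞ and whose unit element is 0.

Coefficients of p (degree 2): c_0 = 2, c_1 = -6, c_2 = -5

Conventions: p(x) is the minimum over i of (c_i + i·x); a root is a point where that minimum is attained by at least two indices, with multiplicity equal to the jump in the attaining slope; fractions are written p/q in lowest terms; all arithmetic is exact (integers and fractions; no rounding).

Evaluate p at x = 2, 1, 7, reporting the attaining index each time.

p(2) = min(2+0·2=2, -6+1·2=-4, -5+2·2=-1) = -4 (attained by i=1)
p(1) = min(2+0·1=2, -6+1·1=-5, -5+2·1=-3) = -5 (attained by i=1)
p(7) = min(2+0·7=2, -6+1·7=1, -5+2·7=9) = 1 (attained by i=1)
Answer: p(2) = -4; p(1) = -5; p(7) = 1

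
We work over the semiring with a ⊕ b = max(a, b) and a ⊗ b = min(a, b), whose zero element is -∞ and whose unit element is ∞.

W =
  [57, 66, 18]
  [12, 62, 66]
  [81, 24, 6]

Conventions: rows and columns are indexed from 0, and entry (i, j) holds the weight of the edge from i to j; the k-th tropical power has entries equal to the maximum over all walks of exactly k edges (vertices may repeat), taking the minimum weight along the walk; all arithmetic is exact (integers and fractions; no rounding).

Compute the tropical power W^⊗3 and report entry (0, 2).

W^⊗2:
  [57, 62, 66]
  [66, 62, 62]
  [57, 66, 24]
W^⊗3:
  [66, 62, 62]
  [62, 66, 62]
  [57, 62, 66]
Key observation: the optimum is the walk 0->1->1->2, with weight 66 min 62 min 66 = 62.
Optimal value attained by: walk 0->1->1->2.
Answer: (W^⊗3)[0][2] = 62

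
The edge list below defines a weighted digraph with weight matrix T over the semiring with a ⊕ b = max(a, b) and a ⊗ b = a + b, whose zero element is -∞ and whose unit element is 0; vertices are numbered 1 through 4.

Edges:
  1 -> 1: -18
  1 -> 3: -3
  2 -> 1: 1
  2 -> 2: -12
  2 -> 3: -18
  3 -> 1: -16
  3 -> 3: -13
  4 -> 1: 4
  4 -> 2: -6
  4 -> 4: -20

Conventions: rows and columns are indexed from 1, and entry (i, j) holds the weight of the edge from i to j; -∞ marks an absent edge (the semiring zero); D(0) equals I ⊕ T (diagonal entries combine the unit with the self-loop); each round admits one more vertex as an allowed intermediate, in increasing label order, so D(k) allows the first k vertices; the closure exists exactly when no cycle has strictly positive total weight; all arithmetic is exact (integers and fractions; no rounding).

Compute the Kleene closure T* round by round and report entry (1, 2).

D(0):
  [0, -∞, -3, -∞]
  [1, 0, -18, -∞]
  [-16, -∞, 0, -∞]
  [4, -6, -∞, 0]
D(1):
  [0, -∞, -3, -∞]
  [1, 0, -2, -∞]
  [-16, -∞, 0, -∞]
  [4, -6, 1, 0]
D(2):
  [0, -∞, -3, -∞]
  [1, 0, -2, -∞]
  [-16, -∞, 0, -∞]
  [4, -6, 1, 0]
D(3):
  [0, -∞, -3, -∞]
  [1, 0, -2, -∞]
  [-16, -∞, 0, -∞]
  [4, -6, 1, 0]
D(4):
  [0, -∞, -3, -∞]
  [1, 0, -2, -∞]
  [-16, -∞, 0, -∞]
  [4, -6, 1, 0]
Answer: T*[1][2] = -∞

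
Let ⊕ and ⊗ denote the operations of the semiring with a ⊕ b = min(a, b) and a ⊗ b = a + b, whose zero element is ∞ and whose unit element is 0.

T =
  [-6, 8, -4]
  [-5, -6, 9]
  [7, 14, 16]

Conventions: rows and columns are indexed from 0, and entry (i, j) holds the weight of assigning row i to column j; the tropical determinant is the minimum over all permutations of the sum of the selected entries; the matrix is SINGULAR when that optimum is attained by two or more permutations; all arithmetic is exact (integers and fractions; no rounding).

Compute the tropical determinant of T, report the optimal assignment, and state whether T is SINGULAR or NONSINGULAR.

σ = (0, 1, 2): (-6) + (-6) + 16 = 4
σ = (0, 2, 1): (-6) + 9 + 14 = 17
σ = (1, 0, 2): 8 + (-5) + 16 = 19
σ = (1, 2, 0): 8 + 9 + 7 = 24
σ = (2, 0, 1): (-4) + (-5) + 14 = 5
σ = (2, 1, 0): (-4) + (-6) + 7 = -3
Optimal value attained by: σ = (2, 1, 0).
Answer: det⊕(T) = -3; verdict: NONSINGULAR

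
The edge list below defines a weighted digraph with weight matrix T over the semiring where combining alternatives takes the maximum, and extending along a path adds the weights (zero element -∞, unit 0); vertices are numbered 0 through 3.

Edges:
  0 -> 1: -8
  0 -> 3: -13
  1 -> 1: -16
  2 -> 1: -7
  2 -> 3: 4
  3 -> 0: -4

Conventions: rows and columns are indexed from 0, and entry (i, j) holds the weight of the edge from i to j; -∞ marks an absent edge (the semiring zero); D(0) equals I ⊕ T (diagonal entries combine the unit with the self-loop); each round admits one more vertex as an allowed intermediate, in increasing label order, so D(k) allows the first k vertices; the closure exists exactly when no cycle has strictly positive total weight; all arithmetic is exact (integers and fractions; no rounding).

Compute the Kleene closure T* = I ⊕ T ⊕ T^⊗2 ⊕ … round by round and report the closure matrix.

D(0):
  [0, -8, -∞, -13]
  [-∞, 0, -∞, -∞]
  [-∞, -7, 0, 4]
  [-4, -∞, -∞, 0]
D(1):
  [0, -8, -∞, -13]
  [-∞, 0, -∞, -∞]
  [-∞, -7, 0, 4]
  [-4, -12, -∞, 0]
D(2):
  [0, -8, -∞, -13]
  [-∞, 0, -∞, -∞]
  [-∞, -7, 0, 4]
  [-4, -12, -∞, 0]
D(3):
  [0, -8, -∞, -13]
  [-∞, 0, -∞, -∞]
  [-∞, -7, 0, 4]
  [-4, -12, -∞, 0]
D(4):
  [0, -8, -∞, -13]
  [-∞, 0, -∞, -∞]
  [0, -7, 0, 4]
  [-4, -12, -∞, 0]
Answer: T* = [[0, -8, -∞, -13], [-∞, 0, -∞, -∞], [0, -7, 0, 4], [-4, -12, -∞, 0]]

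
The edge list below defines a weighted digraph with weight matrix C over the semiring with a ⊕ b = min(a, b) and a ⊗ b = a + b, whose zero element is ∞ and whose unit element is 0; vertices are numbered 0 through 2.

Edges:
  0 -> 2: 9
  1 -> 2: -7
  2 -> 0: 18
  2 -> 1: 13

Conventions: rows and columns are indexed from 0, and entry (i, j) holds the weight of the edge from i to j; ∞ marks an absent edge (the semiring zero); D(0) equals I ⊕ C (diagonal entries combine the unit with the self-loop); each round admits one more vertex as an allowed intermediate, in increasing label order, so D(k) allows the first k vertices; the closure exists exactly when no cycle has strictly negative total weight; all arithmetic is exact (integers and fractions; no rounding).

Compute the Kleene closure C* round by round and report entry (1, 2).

D(0):
  [0, ∞, 9]
  [∞, 0, -7]
  [18, 13, 0]
D(1):
  [0, ∞, 9]
  [∞, 0, -7]
  [18, 13, 0]
D(2):
  [0, ∞, 9]
  [∞, 0, -7]
  [18, 13, 0]
D(3):
  [0, 22, 9]
  [11, 0, -7]
  [18, 13, 0]
Answer: C*[1][2] = -7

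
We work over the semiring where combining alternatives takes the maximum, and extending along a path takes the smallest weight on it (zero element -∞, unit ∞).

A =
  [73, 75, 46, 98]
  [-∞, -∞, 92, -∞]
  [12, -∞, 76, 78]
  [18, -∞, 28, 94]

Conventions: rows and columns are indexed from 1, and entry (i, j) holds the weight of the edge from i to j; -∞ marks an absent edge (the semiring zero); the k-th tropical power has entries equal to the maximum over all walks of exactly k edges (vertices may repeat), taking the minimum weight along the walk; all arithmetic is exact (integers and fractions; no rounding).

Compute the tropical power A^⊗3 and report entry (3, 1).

A^⊗2:
  [73, 73, 75, 94]
  [12, -∞, 76, 78]
  [18, 12, 76, 78]
  [18, 18, 28, 94]
A^⊗3:
  [73, 73, 75, 94]
  [18, 12, 76, 78]
  [18, 18, 76, 78]
  [18, 18, 28, 94]
Key observation: the optimum is the walk 3->3->4->1, with weight 76 min 78 min 18 = 18.
Optimal value attained by: walk 3->3->4->1.
Answer: (A^⊗3)[3][1] = 18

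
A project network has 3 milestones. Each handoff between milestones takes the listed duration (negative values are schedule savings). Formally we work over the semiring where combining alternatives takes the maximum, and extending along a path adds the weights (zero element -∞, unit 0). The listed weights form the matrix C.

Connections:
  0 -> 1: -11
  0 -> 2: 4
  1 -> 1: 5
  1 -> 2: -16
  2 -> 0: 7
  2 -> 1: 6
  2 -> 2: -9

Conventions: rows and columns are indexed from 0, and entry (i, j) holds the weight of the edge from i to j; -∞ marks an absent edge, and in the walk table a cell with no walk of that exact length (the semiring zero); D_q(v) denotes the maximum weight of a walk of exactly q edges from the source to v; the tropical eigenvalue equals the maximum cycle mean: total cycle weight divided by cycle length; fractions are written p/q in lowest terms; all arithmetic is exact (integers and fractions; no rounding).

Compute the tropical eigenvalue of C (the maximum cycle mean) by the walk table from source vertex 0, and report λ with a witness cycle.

q=0: [0, -∞, -∞]
q=1: [-∞, -11, 4]
q=2: [11, 10, -5]
q=3: [2, 15, 15]
Optimal cycle mean attained by: cycle 0->2->0, total 4 + 7, length 2.
Answer: λ = 11/2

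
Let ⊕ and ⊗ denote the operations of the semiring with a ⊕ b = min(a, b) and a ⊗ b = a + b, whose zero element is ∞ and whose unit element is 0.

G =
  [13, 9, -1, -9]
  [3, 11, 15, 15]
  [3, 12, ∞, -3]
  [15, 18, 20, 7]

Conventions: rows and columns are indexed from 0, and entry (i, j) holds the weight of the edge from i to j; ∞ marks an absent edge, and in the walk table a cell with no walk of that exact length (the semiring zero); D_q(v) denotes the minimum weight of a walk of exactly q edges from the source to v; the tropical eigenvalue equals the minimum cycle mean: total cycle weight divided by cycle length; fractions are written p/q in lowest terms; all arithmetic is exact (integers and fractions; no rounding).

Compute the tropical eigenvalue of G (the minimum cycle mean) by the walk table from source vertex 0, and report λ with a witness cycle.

q=0: [0, ∞, ∞, ∞]
q=1: [13, 9, -1, -9]
q=2: [2, 9, 11, -4]
q=3: [11, 11, 1, -7]
q=4: [4, 11, 10, -2]
Optimal cycle mean attained by: cycle 0->2->0, total (-1) + 3, length 2.
Answer: λ = 1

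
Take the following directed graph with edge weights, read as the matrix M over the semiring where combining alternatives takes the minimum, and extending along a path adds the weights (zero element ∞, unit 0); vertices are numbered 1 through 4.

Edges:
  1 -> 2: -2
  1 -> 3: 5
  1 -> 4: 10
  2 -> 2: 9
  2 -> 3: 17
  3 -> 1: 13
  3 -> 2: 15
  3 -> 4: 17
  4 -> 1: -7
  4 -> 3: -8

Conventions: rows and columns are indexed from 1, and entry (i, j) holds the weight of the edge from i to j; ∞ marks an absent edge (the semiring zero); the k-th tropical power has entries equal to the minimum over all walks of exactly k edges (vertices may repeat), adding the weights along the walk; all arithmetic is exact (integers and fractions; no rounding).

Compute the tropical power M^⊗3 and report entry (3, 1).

M^⊗2:
  [3, 7, 2, 22]
  [30, 18, 26, 34]
  [10, 11, 9, 23]
  [5, -9, -2, 3]
M^⊗3:
  [15, 1, 8, 13]
  [27, 27, 26, 40]
  [16, 8, 15, 20]
  [-4, 0, -5, 15]
Key observation: the optimum is the walk 3->1->4->1, with weight 13 + 10 + (-7) = 16.
Optimal value attained by: walk 3->1->4->1.
Answer: (M^⊗3)[3][1] = 16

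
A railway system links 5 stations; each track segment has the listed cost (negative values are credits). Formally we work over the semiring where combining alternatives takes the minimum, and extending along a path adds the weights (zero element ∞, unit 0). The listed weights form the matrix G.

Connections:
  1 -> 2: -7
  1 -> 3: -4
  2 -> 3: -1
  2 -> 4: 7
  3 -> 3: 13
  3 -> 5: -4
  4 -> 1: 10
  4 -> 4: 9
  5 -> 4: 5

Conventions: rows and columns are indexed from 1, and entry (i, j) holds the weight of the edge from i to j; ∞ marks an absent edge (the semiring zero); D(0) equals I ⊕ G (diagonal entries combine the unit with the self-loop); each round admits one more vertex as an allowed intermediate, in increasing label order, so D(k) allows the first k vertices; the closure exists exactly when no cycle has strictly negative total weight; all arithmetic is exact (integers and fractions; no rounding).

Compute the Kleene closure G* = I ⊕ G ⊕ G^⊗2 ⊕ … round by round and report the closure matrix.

D(0):
  [0, -7, -4, ∞, ∞]
  [∞, 0, -1, 7, ∞]
  [∞, ∞, 0, ∞, -4]
  [10, ∞, ∞, 0, ∞]
  [∞, ∞, ∞, 5, 0]
D(1):
  [0, -7, -4, ∞, ∞]
  [∞, 0, -1, 7, ∞]
  [∞, ∞, 0, ∞, -4]
  [10, 3, 6, 0, ∞]
  [∞, ∞, ∞, 5, 0]
D(2):
  [0, -7, -8, 0, ∞]
  [∞, 0, -1, 7, ∞]
  [∞, ∞, 0, ∞, -4]
  [10, 3, 2, 0, ∞]
  [∞, ∞, ∞, 5, 0]
D(3):
  [0, -7, -8, 0, -12]
  [∞, 0, -1, 7, -5]
  [∞, ∞, 0, ∞, -4]
  [10, 3, 2, 0, -2]
  [∞, ∞, ∞, 5, 0]
D(4):
  [0, -7, -8, 0, -12]
  [17, 0, -1, 7, -5]
  [∞, ∞, 0, ∞, -4]
  [10, 3, 2, 0, -2]
  [15, 8, 7, 5, 0]
D(5):
  [0, -7, -8, -7, -12]
  [10, 0, -1, 0, -5]
  [11, 4, 0, 1, -4]
  [10, 3, 2, 0, -2]
  [15, 8, 7, 5, 0]
Answer: G* = [[0, -7, -8, -7, -12], [10, 0, -1, 0, -5], [11, 4, 0, 1, -4], [10, 3, 2, 0, -2], [15, 8, 7, 5, 0]]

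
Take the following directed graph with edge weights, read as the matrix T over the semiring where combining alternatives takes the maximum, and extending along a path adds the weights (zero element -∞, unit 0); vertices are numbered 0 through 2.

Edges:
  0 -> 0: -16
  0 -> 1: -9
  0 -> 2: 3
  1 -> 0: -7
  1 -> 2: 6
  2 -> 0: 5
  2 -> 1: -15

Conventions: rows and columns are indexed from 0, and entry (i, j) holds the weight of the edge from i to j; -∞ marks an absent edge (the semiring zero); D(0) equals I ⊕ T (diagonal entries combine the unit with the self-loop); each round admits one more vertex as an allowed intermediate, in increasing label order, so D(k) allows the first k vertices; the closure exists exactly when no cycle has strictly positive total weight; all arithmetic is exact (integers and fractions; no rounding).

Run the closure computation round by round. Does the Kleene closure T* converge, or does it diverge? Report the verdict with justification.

D(0):
  [0, -9, 3]
  [-7, 0, 6]
  [5, -15, 0]
Detection: at round 1, diagonal entry (2, 2) turns strictly positive.
Key observation: the cycle 2->0->2 has total weight 5 + 3, which is strictly positive.
Answer: DIVERGES — positive cycle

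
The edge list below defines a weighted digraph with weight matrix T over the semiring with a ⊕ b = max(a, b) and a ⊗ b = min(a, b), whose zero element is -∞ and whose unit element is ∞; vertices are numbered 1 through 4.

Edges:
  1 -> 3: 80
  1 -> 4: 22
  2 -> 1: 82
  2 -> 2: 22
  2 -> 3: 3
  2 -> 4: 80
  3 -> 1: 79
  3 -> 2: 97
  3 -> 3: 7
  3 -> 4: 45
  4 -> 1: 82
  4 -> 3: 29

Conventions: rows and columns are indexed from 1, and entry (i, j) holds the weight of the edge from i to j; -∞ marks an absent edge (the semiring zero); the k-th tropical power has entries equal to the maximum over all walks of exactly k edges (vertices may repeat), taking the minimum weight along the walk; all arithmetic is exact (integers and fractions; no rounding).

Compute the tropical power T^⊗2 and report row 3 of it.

T^⊗2:
  [79, 80, 22, 45]
  [80, 22, 80, 22]
  [82, 22, 79, 80]
  [29, 29, 80, 29]
Answer: row 3 of T^⊗2 = [82, 22, 79, 80]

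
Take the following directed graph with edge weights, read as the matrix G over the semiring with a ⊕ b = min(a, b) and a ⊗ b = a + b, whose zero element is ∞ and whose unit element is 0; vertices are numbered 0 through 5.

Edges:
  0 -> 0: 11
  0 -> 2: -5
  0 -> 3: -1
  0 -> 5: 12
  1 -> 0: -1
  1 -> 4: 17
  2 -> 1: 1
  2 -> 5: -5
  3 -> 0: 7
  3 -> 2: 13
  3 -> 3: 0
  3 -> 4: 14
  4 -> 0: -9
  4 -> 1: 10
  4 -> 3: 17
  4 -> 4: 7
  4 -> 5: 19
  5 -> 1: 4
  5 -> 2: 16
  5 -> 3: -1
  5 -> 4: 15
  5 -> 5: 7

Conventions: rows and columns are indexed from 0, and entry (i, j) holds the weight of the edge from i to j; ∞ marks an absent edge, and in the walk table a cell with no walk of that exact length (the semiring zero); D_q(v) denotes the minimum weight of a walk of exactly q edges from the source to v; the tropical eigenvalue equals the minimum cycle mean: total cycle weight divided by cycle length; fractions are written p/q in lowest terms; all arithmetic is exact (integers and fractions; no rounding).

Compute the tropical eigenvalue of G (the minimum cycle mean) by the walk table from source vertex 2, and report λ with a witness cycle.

q=0: [∞, ∞, 0, ∞, ∞, ∞]
q=1: [∞, 1, ∞, ∞, ∞, -5]
q=2: [0, -1, 11, -6, 10, 2]
q=3: [-2, 6, -5, -6, 8, 6]
q=4: [-1, -4, -7, -6, 8, -10]
q=5: [-5, -6, -6, -11, 5, -12]
q=6: [-7, -8, -10, -13, 3, -11]
Optimal cycle mean attained by: cycle 0->2->5->1->0, total (-5) + (-5) + 4 + (-1), length 4.
Answer: λ = -7/4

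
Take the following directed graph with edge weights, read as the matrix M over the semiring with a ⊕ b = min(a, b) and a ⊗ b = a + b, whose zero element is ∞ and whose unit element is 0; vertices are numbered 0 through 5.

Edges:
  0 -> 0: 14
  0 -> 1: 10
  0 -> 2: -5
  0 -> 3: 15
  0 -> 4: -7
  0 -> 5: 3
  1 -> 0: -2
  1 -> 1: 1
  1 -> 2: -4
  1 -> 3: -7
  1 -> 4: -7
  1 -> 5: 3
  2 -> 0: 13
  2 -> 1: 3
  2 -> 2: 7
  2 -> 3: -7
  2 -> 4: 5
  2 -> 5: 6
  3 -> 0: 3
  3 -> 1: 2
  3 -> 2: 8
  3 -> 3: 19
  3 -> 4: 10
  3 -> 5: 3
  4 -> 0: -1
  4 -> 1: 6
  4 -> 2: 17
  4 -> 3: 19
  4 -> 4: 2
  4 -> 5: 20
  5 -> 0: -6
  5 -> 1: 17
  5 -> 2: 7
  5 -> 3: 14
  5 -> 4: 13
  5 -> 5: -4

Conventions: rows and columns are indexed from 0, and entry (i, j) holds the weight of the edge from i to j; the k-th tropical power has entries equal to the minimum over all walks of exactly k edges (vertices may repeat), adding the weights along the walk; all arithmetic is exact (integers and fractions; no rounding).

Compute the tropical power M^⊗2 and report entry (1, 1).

M^⊗2:
  [-8, -2, 2, -12, -5, -1]
  [-8, -5, -7, -11, -9, -4]
  [-4, -5, -1, -4, -4, -4]
  [-3, 3, -2, -5, -5, -1]
  [1, 7, -6, -1, -8, 2]
  [-10, 4, -11, 0, -13, -8]
Key observation: the optimum is the walk 1->3->1, with weight (-7) + 2 = -5.
Optimal value attained by: walk 1->3->1.
Answer: (M^⊗2)[1][1] = -5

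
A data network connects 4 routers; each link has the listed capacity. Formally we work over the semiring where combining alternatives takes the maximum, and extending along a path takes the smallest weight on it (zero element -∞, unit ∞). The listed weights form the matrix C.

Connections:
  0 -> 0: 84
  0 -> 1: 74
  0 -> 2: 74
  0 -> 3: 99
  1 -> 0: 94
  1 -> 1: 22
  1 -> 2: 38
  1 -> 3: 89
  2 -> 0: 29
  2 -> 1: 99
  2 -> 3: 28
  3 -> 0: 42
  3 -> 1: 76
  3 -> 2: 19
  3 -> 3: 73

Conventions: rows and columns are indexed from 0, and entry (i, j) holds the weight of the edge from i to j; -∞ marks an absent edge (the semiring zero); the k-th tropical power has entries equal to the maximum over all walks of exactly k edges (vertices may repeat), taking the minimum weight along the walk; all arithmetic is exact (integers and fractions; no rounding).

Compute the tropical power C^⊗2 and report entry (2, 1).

C^⊗2:
  [84, 76, 74, 84]
  [84, 76, 74, 94]
  [94, 29, 38, 89]
  [76, 73, 42, 76]
Key observation: the optimum is the walk 2->0->1, with weight 29 min 74 = 29.
Optimal value attained by: walk 2->0->1.
Answer: (C^⊗2)[2][1] = 29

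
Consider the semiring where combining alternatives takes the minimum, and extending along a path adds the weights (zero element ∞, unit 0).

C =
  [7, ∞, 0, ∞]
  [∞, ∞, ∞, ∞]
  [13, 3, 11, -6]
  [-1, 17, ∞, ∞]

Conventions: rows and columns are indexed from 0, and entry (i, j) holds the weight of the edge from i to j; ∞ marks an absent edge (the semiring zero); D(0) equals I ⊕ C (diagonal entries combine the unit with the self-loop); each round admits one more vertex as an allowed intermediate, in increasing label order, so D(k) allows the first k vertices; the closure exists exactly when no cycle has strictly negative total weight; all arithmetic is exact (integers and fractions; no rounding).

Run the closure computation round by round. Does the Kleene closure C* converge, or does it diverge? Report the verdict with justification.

D(0):
  [0, ∞, 0, ∞]
  [∞, 0, ∞, ∞]
  [13, 3, 0, -6]
  [-1, 17, ∞, 0]
D(1):
  [0, ∞, 0, ∞]
  [∞, 0, ∞, ∞]
  [13, 3, 0, -6]
  [-1, 17, -1, 0]
D(2):
  [0, ∞, 0, ∞]
  [∞, 0, ∞, ∞]
  [13, 3, 0, -6]
  [-1, 17, -1, 0]
Detection: at round 3, diagonal entry (3, 3) turns strictly negative.
Key observation: the cycle 3->0->2->3 has total weight (-1) + 0 + (-6), which is strictly negative.
Answer: DIVERGES — negative cycle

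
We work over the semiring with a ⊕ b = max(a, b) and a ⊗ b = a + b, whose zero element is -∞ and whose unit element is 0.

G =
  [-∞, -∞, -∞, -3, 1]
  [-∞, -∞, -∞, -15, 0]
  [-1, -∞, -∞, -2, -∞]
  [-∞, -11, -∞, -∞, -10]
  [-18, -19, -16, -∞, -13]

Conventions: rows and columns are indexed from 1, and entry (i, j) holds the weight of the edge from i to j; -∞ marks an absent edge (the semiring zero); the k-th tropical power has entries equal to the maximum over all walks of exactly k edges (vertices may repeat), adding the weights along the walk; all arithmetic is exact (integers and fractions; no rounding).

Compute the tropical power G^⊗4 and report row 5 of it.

G^⊗2:
  [-17, -14, -15, -∞, -12]
  [-18, -19, -16, -∞, -13]
  [-∞, -13, -∞, -4, 0]
  [-28, -29, -26, -26, -11]
  [-17, -32, -29, -18, -17]
G^⊗3:
  [-16, -31, -28, -17, -14]
  [-17, -32, -29, -18, -17]
  [-18, -15, -16, -28, -13]
  [-27, -30, -27, -28, -24]
  [-30, -29, -33, -20, -16]
G^⊗4:
  [-29, -28, -30, -19, -15]
  [-30, -29, -33, -20, -16]
  [-17, -32, -29, -18, -15]
  [-28, -39, -40, -29, -26]
  [-34, -31, -32, -33, -29]
Answer: row 5 of G^⊗4 = [-34, -31, -32, -33, -29]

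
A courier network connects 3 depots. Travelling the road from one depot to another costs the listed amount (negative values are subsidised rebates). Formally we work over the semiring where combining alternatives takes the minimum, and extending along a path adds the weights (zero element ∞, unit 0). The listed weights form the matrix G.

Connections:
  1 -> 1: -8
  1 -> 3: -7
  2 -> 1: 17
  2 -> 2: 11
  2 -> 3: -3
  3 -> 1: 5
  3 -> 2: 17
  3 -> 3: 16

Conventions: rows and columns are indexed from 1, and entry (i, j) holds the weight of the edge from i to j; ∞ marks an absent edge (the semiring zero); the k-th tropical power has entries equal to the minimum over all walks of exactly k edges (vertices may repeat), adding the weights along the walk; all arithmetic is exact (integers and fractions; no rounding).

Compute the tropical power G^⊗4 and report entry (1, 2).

G^⊗2:
  [-16, 10, -15]
  [2, 14, 8]
  [-3, 28, -2]
G^⊗3:
  [-24, 2, -23]
  [-6, 25, -5]
  [-11, 15, -10]
G^⊗4:
  [-32, -6, -31]
  [-14, 12, -13]
  [-19, 7, -18]
Key observation: the optimum is the walk 1->1->1->3->2, with weight (-8) + (-8) + (-7) + 17 = -6.
Optimal value attained by: walk 1->1->1->3->2.
Answer: (G^⊗4)[1][2] = -6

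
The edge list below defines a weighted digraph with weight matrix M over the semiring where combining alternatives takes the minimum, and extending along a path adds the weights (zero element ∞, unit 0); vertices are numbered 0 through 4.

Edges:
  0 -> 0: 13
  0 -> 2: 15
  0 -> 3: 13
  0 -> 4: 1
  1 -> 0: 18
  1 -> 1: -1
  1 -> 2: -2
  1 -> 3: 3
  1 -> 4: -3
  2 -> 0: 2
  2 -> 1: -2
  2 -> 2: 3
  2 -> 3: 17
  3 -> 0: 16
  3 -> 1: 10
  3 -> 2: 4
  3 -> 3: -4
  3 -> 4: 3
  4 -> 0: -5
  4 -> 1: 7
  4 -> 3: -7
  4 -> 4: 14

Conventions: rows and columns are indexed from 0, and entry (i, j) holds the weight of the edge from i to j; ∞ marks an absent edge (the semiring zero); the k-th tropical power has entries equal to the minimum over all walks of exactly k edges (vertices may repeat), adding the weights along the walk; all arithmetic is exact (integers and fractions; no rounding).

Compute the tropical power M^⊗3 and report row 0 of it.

M^⊗2:
  [-4, 8, 17, -6, 14]
  [-8, -4, -3, -10, -4]
  [5, -3, -4, 1, -5]
  [-2, 2, 0, -8, -1]
  [8, 3, -3, -11, -4]
M^⊗3:
  [9, 4, -2, -10, -3]
  [-9, -5, -6, -14, -7]
  [-10, -6, -5, -12, -6]
  [-6, -2, -4, -12, -5]
  [-9, -5, -7, -15, -8]
Answer: row 0 of M^⊗3 = [9, 4, -2, -10, -3]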